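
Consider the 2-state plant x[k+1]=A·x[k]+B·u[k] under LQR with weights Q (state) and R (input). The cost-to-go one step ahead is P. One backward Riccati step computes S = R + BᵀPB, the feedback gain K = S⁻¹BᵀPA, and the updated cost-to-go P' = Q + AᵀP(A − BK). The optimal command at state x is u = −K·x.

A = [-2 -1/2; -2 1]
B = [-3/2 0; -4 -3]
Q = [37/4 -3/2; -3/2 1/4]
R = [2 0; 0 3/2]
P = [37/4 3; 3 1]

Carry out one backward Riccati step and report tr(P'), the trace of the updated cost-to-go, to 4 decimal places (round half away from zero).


11.1930

BᵀP = [-25.8750 -8.5000; -9.0000 -3.0000]
S = R + BᵀPB = [2 0; 0 3/2] + [72.8125 25.5000; 25.5000 9.0000] = [74.8125 25.5000; 25.5000 10.5000]
BᵀPA = [68.7500 4.4375; 24.0000 1.5000]
K = S⁻¹·BᵀPA = [0.8122 0.0617; 0.3132 -0.0069]
A−BK = [-0.7817 -0.4075; 2.1885 1.2259]
AᵀP(A−BK) = [1.6438 0.1760; 0.1760 0.0492]
P' = Q + AᵀP(A−BK) = [10.8938 -1.3240; -1.3240 0.2992]
tr(P') = 11.1930


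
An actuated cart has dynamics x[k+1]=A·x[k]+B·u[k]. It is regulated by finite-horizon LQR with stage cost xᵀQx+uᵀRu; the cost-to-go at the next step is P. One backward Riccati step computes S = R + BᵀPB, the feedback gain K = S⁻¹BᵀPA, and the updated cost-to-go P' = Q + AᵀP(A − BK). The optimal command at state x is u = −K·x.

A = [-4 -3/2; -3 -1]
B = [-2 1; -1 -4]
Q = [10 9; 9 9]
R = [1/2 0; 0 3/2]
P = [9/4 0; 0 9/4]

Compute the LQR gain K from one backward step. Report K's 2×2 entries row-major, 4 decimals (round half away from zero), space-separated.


BᵀP = [-4.5000 -2.2500; 2.2500 -9.0000]
S = R + BᵀPB = [1/2 0; 0 3/2] + [11.2500 4.5000; 4.5000 38.2500] = [11.7500 4.5000; 4.5000 39.7500]
BᵀPA = [24.7500 9.0000; 18.0000 5.6250]
K = S⁻¹·BᵀPA = [2.0206 0.7440; 0.2241 0.0573]
A−BK = [-0.1830 -0.0692; -0.0831 -0.0269]
AᵀP(A−BK) = [2.2075 0.8044; 0.8044 0.2941]
P' = Q + AᵀP(A−BK) = [12.2075 9.8044; 9.8044 9.2941]
tr(P') = 21.5016

2.0206 0.7440 0.2241 0.0573


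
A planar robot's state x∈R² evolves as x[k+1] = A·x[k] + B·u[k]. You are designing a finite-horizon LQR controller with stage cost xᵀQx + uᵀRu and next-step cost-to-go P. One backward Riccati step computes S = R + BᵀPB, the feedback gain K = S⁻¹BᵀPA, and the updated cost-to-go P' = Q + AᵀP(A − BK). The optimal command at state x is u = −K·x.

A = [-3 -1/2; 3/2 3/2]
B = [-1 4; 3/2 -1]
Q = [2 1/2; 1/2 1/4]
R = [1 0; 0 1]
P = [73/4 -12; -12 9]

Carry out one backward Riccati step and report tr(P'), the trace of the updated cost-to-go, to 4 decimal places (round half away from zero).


BᵀP = [-36.2500 25.5000; 85.0000 -57.0000]
S = R + BᵀPB = [1 0; 0 1] + [74.5000 -170.5000; -170.5000 397.0000] = [75.5000 -170.5000; -170.5000 398.0000]
BᵀPA = [147.0000 56.3750; -340.5000 -128.0000]
K = S⁻¹·BᵀPA = [0.4605 0.6266; -0.6582 -0.0532]
A−BK = [0.0935 0.3393; 0.1510 0.5070]
AᵀP(A−BK) = [0.6713 0.4079; 0.4079 0.6812]
P' = Q + AᵀP(A−BK) = [2.6713 0.9079; 0.9079 0.9312]
tr(P') = 3.6025

3.6025


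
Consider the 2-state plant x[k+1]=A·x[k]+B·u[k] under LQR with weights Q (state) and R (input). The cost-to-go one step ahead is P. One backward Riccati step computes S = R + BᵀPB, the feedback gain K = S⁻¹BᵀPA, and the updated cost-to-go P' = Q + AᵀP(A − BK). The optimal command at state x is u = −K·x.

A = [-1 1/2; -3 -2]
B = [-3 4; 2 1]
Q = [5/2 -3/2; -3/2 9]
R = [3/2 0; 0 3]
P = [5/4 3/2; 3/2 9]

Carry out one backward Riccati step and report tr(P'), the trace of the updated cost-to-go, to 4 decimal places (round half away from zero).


17.2223

BᵀP = [-0.7500 13.5000; 6.5000 15.0000]
S = R + BᵀPB = [3/2 0; 0 3] + [29.2500 10.5000; 10.5000 41.0000] = [30.7500 10.5000; 10.5000 44.0000]
BᵀPA = [-39.7500 -27.3750; -51.5000 -26.7500]
K = S⁻¹·BᵀPA = [-0.9722 -0.7432; -0.9384 -0.4306]
A−BK = [-0.1629 -0.0072; -0.1171 -0.0830]
AᵀP(A−BK) = [4.2737 2.4066; 2.4066 1.4486]
P' = Q + AᵀP(A−BK) = [6.7737 0.9066; 0.9066 10.4486]
tr(P') = 17.2223


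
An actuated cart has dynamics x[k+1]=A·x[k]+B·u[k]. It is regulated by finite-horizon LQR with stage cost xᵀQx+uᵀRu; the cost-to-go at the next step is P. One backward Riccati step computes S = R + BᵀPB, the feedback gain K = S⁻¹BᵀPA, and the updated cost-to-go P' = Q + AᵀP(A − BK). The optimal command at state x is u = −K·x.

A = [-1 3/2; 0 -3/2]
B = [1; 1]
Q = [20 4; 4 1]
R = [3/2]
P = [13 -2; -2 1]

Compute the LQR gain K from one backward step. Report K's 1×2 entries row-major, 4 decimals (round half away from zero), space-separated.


BᵀP = [11.0000 -1.0000]
S = R + BᵀPB = [3/2] + [10.0000] = [11.5000]
BᵀPA = [-11.0000 18.0000]
K = S⁻¹·BᵀPA = [-0.9565 1.5652]
A−BK = [-0.0435 -0.0652; 0.9565 -3.0652]
AᵀP(A−BK) = [2.4783 -5.2826; -5.2826 12.3261]
P' = Q + AᵀP(A−BK) = [22.4783 -1.2826; -1.2826 13.3261]
tr(P') = 35.8043

-0.9565 1.5652


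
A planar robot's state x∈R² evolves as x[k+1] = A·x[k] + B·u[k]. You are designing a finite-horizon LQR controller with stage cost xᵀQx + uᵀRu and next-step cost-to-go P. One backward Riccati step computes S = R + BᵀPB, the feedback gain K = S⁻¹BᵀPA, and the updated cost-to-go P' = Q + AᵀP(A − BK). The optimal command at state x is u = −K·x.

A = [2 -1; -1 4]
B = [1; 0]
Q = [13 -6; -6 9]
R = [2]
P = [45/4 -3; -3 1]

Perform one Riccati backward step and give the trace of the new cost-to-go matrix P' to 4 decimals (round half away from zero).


41.3774

BᵀP = [11.2500 -3.0000]
S = R + BᵀPB = [2] + [11.2500] = [13.2500]
BᵀPA = [25.5000 -23.2500]
K = S⁻¹·BᵀPA = [1.9245 -1.7547]
A−BK = [0.0755 0.7547; -1.0000 4.0000]
AᵀP(A−BK) = [8.9245 -8.7547; -8.7547 10.4528]
P' = Q + AᵀP(A−BK) = [21.9245 -14.7547; -14.7547 19.4528]
tr(P') = 41.3774


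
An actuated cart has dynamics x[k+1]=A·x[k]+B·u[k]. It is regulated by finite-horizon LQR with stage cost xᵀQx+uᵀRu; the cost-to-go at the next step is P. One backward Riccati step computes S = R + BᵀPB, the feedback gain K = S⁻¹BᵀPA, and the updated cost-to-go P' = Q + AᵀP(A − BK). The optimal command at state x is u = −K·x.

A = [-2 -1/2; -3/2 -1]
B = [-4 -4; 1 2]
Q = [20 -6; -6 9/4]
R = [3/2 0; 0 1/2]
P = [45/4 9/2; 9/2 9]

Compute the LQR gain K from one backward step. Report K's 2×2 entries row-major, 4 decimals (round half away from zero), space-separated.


BᵀP = [-40.5000 -9.0000; -36.0000 0.0000]
S = R + BᵀPB = [3/2 0; 0 1/2] + [153.0000 144.0000; 144.0000 144.0000] = [154.5000 144.0000; 144.0000 144.5000]
BᵀPA = [94.5000 29.2500; 72.0000 18.0000]
K = S⁻¹·BᵀPA = [2.0684 1.0286; -1.5630 -0.9004]
A−BK = [0.0217 0.0125; -0.4424 -0.2277]
AᵀP(A−BK) = [9.3196 4.7575; 4.7575 2.4350]
P' = Q + AᵀP(A−BK) = [29.3196 -1.2425; -1.2425 4.6850]
tr(P') = 34.0046

2.0684 1.0286 -1.5630 -0.9004


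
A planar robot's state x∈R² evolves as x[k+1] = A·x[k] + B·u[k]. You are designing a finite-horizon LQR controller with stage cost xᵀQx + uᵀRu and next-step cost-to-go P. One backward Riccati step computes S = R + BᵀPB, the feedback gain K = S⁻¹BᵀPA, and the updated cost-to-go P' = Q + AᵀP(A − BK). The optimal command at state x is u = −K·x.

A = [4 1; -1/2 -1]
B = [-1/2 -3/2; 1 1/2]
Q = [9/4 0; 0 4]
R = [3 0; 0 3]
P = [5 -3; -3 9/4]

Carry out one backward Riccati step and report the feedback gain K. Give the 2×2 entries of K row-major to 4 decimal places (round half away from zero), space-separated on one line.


-0.8413 -0.3775 -1.5686 -0.5594

BᵀP = [-5.5000 3.7500; -9.0000 5.6250]
S = R + BᵀPB = [3 0; 0 3] + [6.5000 10.1250; 10.1250 16.3125] = [9.5000 10.1250; 10.1250 19.3125]
BᵀPA = [-23.8750 -9.2500; -38.8125 -14.6250]
K = S⁻¹·BᵀPA = [-0.8413 -0.3775; -1.5686 -0.5594]
A−BK = [1.2264 -0.0278; 1.1257 -0.3428]
AᵀP(A−BK) = [11.5935 3.9016; 3.9016 1.5773]
P' = Q + AᵀP(A−BK) = [13.8435 3.9016; 3.9016 5.5773]
tr(P') = 19.4208


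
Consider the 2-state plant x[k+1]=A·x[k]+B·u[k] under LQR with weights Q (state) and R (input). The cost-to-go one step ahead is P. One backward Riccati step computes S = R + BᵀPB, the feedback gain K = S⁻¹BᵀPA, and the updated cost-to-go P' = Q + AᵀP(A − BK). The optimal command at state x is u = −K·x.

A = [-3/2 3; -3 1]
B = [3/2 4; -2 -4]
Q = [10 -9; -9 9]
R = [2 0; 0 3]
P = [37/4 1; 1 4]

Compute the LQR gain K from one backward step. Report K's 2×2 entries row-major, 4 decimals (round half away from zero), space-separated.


2.1597 -1.7672 -0.9412 1.1852

BᵀP = [11.8750 -6.5000; 33.0000 -12.0000]
S = R + BᵀPB = [2 0; 0 3] + [30.8125 73.5000; 73.5000 180.0000] = [32.8125 73.5000; 73.5000 183.0000]
BᵀPA = [1.6875 29.1250; -13.5000 87.0000]
K = S⁻¹·BᵀPA = [2.1597 -1.7672; -0.9412 1.1852]
A−BK = [-0.9748 0.9101; -2.4454 2.2063]
AᵀP(A−BK) = [49.4622 -45.1429; -45.1429 41.6085]
P' = Q + AᵀP(A−BK) = [59.4622 -54.1429; -54.1429 50.6085]
tr(P') = 110.0707


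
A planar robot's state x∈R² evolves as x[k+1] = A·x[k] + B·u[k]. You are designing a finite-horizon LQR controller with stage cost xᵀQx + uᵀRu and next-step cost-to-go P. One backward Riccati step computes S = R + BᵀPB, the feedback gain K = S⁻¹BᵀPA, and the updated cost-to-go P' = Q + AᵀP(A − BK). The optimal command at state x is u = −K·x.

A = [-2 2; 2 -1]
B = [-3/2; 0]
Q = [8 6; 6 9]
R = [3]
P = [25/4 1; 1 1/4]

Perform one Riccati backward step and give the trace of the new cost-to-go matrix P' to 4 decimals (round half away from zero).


BᵀP = [-9.3750 -1.5000]
S = R + BᵀPB = [3] + [14.0625] = [17.0625]
BᵀPA = [15.7500 -17.2500]
K = S⁻¹·BᵀPA = [0.9231 -1.0110]
A−BK = [-0.6154 0.4835; 2.0000 -1.0000]
AᵀP(A−BK) = [3.4615 -3.5769; -3.5769 3.8104]
P' = Q + AᵀP(A−BK) = [11.4615 2.4231; 2.4231 12.8104]
tr(P') = 24.2720

24.2720


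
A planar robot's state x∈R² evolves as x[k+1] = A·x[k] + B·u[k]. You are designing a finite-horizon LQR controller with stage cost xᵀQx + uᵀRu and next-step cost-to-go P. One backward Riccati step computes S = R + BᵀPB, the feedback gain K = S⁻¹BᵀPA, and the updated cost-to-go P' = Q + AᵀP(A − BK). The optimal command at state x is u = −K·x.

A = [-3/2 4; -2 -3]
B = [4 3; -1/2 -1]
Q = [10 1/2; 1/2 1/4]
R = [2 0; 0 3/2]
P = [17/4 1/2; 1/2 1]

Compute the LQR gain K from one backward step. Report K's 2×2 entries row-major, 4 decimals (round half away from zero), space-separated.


-0.5863 0.2189 0.2439 0.9756

BᵀP = [16.7500 1.5000; 12.2500 0.5000]
S = R + BᵀPB = [2 0; 0 3/2] + [66.2500 48.7500; 48.7500 36.2500] = [68.2500 48.7500; 48.7500 37.7500]
BᵀPA = [-28.1250 62.5000; -19.3750 47.5000]
K = S⁻¹·BᵀPA = [-0.5863 0.2189; 0.2439 0.9756]
A−BK = [0.1135 0.1976; -2.0492 -1.9149]
AᵀP(A−BK) = [4.7983 3.8086; 3.8086 4.9781]
P' = Q + AᵀP(A−BK) = [14.7983 4.3086; 4.3086 5.2281]
tr(P') = 20.0264


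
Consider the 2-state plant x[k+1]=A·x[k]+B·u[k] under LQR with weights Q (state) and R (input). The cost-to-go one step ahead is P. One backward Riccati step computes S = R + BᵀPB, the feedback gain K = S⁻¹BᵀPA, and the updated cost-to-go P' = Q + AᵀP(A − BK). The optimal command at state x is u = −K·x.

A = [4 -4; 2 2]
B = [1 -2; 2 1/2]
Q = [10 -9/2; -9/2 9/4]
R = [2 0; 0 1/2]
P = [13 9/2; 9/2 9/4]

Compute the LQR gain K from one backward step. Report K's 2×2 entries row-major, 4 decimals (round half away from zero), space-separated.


BᵀP = [22.0000 9.0000; -23.7500 -7.8750]
S = R + BᵀPB = [2 0; 0 1/2] + [40.0000 -39.5000; -39.5000 43.5625] = [42.0000 -39.5000; -39.5000 44.0625]
BᵀPA = [106.0000 -70.0000; -110.7500 79.2500]
K = S⁻¹·BᵀPA = [1.0194 0.1584; -1.5997 1.9406]
A−BK = [-0.2187 -0.2772; 0.7611 0.7129]
AᵀP(A−BK) = [3.7848 -0.8713; -0.8713 2.2970]
P' = Q + AᵀP(A−BK) = [13.7848 -5.3713; -5.3713 4.5470]
tr(P') = 18.3318

1.0194 0.1584 -1.5997 1.9406


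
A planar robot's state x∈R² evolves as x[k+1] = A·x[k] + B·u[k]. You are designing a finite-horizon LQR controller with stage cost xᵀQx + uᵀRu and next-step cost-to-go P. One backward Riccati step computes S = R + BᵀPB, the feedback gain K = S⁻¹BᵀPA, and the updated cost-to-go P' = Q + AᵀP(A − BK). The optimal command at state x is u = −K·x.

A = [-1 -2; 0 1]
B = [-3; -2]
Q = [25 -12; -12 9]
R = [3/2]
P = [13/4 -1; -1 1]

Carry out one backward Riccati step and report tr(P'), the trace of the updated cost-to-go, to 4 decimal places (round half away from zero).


40.6429

BᵀP = [-7.7500 1.0000]
S = R + BᵀPB = [3/2] + [21.2500] = [22.7500]
BᵀPA = [7.7500 16.5000]
K = S⁻¹·BᵀPA = [0.3407 0.7253]
A−BK = [0.0220 0.1758; 0.6813 2.4505]
AᵀP(A−BK) = [0.6099 1.8791; 1.8791 6.0330]
P' = Q + AᵀP(A−BK) = [25.6099 -10.1209; -10.1209 15.0330]
tr(P') = 40.6429


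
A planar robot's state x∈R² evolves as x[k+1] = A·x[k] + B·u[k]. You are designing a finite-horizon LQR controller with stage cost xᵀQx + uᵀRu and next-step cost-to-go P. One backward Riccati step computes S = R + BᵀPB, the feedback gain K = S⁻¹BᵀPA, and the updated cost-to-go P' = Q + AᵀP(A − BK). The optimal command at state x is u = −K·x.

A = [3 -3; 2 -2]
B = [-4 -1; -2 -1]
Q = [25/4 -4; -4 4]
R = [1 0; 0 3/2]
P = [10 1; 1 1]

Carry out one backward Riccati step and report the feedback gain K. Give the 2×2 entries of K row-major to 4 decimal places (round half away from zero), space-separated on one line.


BᵀP = [-42.0000 -6.0000; -11.0000 -2.0000]
S = R + BᵀPB = [1 0; 0 3/2] + [180.0000 48.0000; 48.0000 13.0000] = [181.0000 48.0000; 48.0000 14.5000]
BᵀPA = [-138.0000 138.0000; -37.0000 37.0000]
K = S⁻¹·BᵀPA = [-0.7020 0.7020; -0.2278 0.2278]
A−BK = [-0.0359 0.0359; 0.3682 -0.3682]
AᵀP(A−BK) = [0.6927 -0.6927; -0.6927 0.6927]
P' = Q + AᵀP(A−BK) = [6.9427 -4.6927; -4.6927 4.6927]
tr(P') = 11.6353

-0.7020 0.7020 -0.2278 0.2278


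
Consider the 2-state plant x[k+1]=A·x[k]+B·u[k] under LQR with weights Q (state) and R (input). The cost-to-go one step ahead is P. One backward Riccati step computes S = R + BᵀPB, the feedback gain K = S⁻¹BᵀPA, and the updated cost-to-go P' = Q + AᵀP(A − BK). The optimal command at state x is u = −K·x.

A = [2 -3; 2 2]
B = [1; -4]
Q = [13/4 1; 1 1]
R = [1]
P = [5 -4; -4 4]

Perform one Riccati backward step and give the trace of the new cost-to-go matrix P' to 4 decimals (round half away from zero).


BᵀP = [21.0000 -20.0000]
S = R + BᵀPB = [1] + [101.0000] = [102.0000]
BᵀPA = [2.0000 -103.0000]
K = S⁻¹·BᵀPA = [0.0196 -1.0098]
A−BK = [1.9804 -1.9902; 2.0784 -2.0392]
AᵀP(A−BK) = [3.9608 -3.9804; -3.9804 4.9902]
P' = Q + AᵀP(A−BK) = [7.2108 -2.9804; -2.9804 5.9902]
tr(P') = 13.2010

13.2010


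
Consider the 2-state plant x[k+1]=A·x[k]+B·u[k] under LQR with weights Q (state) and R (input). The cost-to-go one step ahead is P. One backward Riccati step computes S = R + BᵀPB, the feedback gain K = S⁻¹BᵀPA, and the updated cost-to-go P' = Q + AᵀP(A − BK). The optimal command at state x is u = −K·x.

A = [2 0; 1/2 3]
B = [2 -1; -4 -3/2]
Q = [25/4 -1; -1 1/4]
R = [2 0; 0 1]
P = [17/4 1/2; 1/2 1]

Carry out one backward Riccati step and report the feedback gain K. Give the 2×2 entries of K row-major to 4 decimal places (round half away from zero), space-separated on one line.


BᵀP = [6.5000 -3.0000; -5.0000 -2.0000]
S = R + BᵀPB = [2 0; 0 1] + [25.0000 -2.0000; -2.0000 8.0000] = [27.0000 -2.0000; -2.0000 9.0000]
BᵀPA = [11.5000 -9.0000; -11.0000 -6.0000]
K = S⁻¹·BᵀPA = [0.3410 -0.3891; -1.1464 -0.7531]
A−BK = [0.1715 0.0251; 0.1444 0.3138]
AᵀP(A−BK) = [1.7176 0.6904; 0.6904 0.9791]
P' = Q + AᵀP(A−BK) = [7.9676 -0.3096; -0.3096 1.2291]
tr(P') = 9.1967

0.3410 -0.3891 -1.1464 -0.7531


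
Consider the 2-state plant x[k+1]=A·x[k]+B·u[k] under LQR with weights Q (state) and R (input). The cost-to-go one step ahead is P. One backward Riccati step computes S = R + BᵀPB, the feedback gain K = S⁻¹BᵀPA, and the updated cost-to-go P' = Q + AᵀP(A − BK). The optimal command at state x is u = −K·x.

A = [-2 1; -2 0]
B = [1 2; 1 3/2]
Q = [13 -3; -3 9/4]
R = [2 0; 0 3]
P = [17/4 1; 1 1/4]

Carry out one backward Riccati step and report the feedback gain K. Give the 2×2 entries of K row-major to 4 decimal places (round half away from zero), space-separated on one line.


-0.5373 0.2162 -0.6814 0.2758

BᵀP = [5.2500 1.2500; 10.0000 2.3750]
S = R + BᵀPB = [2 0; 0 3] + [6.5000 12.3750; 12.3750 23.5625] = [8.5000 12.3750; 12.3750 26.5625]
BᵀPA = [-13.0000 5.2500; -24.7500 10.0000]
K = S⁻¹·BᵀPA = [-0.5373 0.2162; -0.6814 0.2758]
A−BK = [-0.0998 0.2323; -0.4405 -0.6298]
AᵀP(A−BK) = [2.1493 -0.8647; -0.8647 0.3575]
P' = Q + AᵀP(A−BK) = [15.1493 -3.8647; -3.8647 2.6075]
tr(P') = 17.7568


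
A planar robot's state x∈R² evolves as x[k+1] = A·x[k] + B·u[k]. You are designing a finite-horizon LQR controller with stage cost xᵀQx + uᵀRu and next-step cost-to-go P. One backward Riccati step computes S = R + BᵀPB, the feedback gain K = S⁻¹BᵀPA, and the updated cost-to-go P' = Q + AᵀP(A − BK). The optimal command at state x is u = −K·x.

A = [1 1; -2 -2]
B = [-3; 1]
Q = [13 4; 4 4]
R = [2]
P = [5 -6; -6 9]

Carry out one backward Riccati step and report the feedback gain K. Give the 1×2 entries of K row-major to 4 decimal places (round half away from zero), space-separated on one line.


-0.8152 -0.8152

BᵀP = [-21.0000 27.0000]
S = R + BᵀPB = [2] + [90.0000] = [92.0000]
BᵀPA = [-75.0000 -75.0000]
K = S⁻¹·BᵀPA = [-0.8152 -0.8152]
A−BK = [-1.4457 -1.4457; -1.1848 -1.1848]
AᵀP(A−BK) = [3.8587 3.8587; 3.8587 3.8587]
P' = Q + AᵀP(A−BK) = [16.8587 7.8587; 7.8587 7.8587]
tr(P') = 24.7174


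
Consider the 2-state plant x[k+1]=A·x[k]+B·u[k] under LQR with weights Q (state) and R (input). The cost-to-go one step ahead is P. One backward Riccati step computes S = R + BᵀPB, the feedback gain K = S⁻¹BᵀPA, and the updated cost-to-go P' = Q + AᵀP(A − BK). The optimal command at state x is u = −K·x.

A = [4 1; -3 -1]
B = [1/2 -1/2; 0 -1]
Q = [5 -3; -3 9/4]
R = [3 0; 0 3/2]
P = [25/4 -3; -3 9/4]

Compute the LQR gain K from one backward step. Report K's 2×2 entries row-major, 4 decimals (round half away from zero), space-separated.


BᵀP = [3.1250 -1.5000; -0.1250 -0.7500]
S = R + BᵀPB = [3 0; 0 3/2] + [1.5625 -0.0625; -0.0625 0.8125] = [4.5625 -0.0625; -0.0625 2.3125]
BᵀPA = [17.0000 4.6250; 1.7500 0.6250]
K = S⁻¹·BᵀPA = [3.7378 1.0178; 0.8578 0.2978]
A−BK = [2.5600 0.6400; -2.1422 -0.7022]
AᵀP(A−BK) = [127.2067 34.9267; 34.9267 9.6067]
P' = Q + AᵀP(A−BK) = [132.2067 31.9267; 31.9267 11.8567]
tr(P') = 144.0633

3.7378 1.0178 0.8578 0.2978


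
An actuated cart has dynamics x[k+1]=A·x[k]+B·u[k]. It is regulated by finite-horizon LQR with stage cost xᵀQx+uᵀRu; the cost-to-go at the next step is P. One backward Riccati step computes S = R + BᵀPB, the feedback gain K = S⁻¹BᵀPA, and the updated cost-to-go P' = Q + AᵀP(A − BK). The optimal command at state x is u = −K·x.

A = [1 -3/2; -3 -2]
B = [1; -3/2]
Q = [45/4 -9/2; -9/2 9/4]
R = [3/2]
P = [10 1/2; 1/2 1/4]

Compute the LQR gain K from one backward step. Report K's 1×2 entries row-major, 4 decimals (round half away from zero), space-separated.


BᵀP = [9.2500 0.1250]
S = R + BᵀPB = [3/2] + [9.0625] = [10.5625]
BᵀPA = [8.8750 -14.1250]
K = S⁻¹·BᵀPA = [0.8402 -1.3373]
A−BK = [0.1598 -0.1627; -1.7396 -4.0059]
AᵀP(A−BK) = [1.7929 -0.3817; -0.3817 7.6109]
P' = Q + AᵀP(A−BK) = [13.0429 -4.8817; -4.8817 9.8609]
tr(P') = 22.9038

0.8402 -1.3373


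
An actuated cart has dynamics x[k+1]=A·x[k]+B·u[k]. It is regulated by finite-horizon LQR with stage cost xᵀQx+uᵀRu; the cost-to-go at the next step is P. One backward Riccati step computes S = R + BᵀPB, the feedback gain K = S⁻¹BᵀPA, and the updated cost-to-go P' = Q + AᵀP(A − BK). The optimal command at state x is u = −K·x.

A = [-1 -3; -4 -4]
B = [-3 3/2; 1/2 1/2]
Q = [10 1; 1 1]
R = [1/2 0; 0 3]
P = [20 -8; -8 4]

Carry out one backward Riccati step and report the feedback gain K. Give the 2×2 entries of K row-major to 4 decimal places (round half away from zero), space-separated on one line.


-0.4451 0.1428 -0.6200 -0.7068

BᵀP = [-64.0000 26.0000; 26.0000 -10.0000]
S = R + BᵀPB = [1/2 0; 0 3] + [205.0000 -83.0000; -83.0000 34.0000] = [205.5000 -83.0000; -83.0000 37.0000]
BᵀPA = [-40.0000 88.0000; 14.0000 -38.0000]
K = S⁻¹·BᵀPA = [-0.4451 0.1428; -0.6200 -0.7068]
A−BK = [-1.4052 -1.5115; -3.4675 -3.7180]
AᵀP(A−BK) = [10.8775 11.6053; 11.6053 12.5794]
P' = Q + AᵀP(A−BK) = [20.8775 12.6053; 12.6053 13.5794]
tr(P') = 34.4570


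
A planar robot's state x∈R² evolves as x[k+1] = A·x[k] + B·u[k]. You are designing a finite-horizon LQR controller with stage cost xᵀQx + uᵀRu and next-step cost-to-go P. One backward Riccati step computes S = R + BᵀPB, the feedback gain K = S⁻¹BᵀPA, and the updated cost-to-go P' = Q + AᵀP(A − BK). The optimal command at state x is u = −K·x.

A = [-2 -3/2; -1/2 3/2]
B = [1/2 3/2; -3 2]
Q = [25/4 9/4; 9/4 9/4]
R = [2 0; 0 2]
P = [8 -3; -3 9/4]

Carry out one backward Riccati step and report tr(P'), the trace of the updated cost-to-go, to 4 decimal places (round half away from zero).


13.8118

BᵀP = [13.0000 -8.2500; 6.0000 0.0000]
S = R + BᵀPB = [2 0; 0 2] + [31.2500 3.0000; 3.0000 9.0000] = [33.2500 3.0000; 3.0000 11.0000]
BᵀPA = [-21.8750 -31.8750; -12.0000 -9.0000]
K = S⁻¹·BᵀPA = [-0.5736 -0.9071; -0.9345 -0.5708]
A−BK = [-0.3115 -0.1903; -0.3518 -0.0799]
AᵀP(A−BK) = [2.8017 2.3693; 2.3693 2.5102]
P' = Q + AᵀP(A−BK) = [9.0517 4.6193; 4.6193 4.7602]
tr(P') = 13.8118


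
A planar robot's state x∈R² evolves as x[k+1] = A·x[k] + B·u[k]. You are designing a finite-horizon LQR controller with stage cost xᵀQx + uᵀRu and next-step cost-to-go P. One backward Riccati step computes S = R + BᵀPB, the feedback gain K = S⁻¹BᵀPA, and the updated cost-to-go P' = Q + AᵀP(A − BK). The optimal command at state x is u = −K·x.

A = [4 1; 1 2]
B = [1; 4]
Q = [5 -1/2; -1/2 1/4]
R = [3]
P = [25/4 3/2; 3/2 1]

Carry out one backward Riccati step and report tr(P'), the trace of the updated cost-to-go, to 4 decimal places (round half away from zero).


BᵀP = [12.2500 5.5000]
S = R + BᵀPB = [3] + [34.2500] = [37.2500]
BᵀPA = [54.5000 23.2500]
K = S⁻¹·BᵀPA = [1.4631 0.6242]
A−BK = [2.5369 0.3758; -4.8523 -0.4966]
AᵀP(A−BK) = [33.2617 6.4832; 6.4832 1.7383]
P' = Q + AᵀP(A−BK) = [38.2617 5.9832; 5.9832 1.9883]
tr(P') = 40.2500

40.2500


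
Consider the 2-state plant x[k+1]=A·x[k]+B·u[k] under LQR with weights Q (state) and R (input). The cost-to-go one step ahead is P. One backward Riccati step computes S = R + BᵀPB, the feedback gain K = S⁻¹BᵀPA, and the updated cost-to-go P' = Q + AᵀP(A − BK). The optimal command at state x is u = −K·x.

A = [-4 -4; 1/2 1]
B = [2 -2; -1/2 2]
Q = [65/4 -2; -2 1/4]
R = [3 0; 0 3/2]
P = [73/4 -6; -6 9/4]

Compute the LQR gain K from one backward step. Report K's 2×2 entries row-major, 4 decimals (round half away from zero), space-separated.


BᵀP = [39.5000 -13.1250; -48.5000 16.5000]
S = R + BᵀPB = [3 0; 0 3/2] + [85.5625 -105.2500; -105.2500 130.0000] = [88.5625 -105.2500; -105.2500 131.5000]
BᵀPA = [-164.5625 -171.1250; 202.2500 210.5000]
K = S⁻¹·BᵀPA = [-0.6213 -0.6119; 1.0407 1.1110]
A−BK = [-0.6759 -0.5542; -1.8921 -1.5280]
AᵀP(A−BK) = [3.8288 3.7279; 3.7279 3.6714]
P' = Q + AᵀP(A−BK) = [20.0788 1.7279; 1.7279 3.9214]
tr(P') = 24.0002

-0.6213 -0.6119 1.0407 1.1110


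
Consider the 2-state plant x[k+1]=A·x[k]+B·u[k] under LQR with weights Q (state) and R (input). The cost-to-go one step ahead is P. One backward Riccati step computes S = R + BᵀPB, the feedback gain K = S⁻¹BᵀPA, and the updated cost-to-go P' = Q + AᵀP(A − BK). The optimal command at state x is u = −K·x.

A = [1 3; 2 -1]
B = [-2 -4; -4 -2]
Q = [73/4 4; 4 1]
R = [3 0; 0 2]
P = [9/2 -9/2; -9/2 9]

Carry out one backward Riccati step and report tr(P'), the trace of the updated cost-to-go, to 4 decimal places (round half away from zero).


BᵀP = [9.0000 -27.0000; -9.0000 0.0000]
S = R + BᵀPB = [3 0; 0 2] + [90.0000 18.0000; 18.0000 36.0000] = [93.0000 18.0000; 18.0000 38.0000]
BᵀPA = [-45.0000 54.0000; -9.0000 -27.0000]
K = S⁻¹·BᵀPA = [-0.4822 0.7907; -0.0084 -1.0850]
A−BK = [0.0019 0.2411; 0.0542 -0.0075]
AᵀP(A−BK) = [0.7234 -1.1860; -1.1860 4.5084]
P' = Q + AᵀP(A−BK) = [18.9734 2.8140; 2.8140 5.5084]
tr(P') = 24.4818

24.4818


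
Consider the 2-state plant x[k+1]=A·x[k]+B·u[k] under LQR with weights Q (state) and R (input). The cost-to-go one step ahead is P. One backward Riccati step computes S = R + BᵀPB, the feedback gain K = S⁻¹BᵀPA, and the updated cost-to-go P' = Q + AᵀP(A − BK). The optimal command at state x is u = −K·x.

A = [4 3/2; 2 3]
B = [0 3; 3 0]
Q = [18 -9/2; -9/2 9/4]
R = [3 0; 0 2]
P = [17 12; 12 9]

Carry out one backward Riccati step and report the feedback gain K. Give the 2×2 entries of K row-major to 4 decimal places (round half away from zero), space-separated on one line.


0.6504 0.7367 1.3274 0.6770

BᵀP = [36.0000 27.0000; 51.0000 36.0000]
S = R + BᵀPB = [3 0; 0 2] + [81.0000 108.0000; 108.0000 153.0000] = [84.0000 108.0000; 108.0000 155.0000]
BᵀPA = [198.0000 135.0000; 276.0000 184.5000]
K = S⁻¹·BᵀPA = [0.6504 0.7367; 1.3274 0.6770]
A−BK = [0.0177 -0.5310; 0.0487 0.7898]
AᵀP(A−BK) = [4.8407 3.2788; 3.2788 2.8872]
P' = Q + AᵀP(A−BK) = [22.8407 -1.2212; -1.2212 5.1372]
tr(P') = 27.9779


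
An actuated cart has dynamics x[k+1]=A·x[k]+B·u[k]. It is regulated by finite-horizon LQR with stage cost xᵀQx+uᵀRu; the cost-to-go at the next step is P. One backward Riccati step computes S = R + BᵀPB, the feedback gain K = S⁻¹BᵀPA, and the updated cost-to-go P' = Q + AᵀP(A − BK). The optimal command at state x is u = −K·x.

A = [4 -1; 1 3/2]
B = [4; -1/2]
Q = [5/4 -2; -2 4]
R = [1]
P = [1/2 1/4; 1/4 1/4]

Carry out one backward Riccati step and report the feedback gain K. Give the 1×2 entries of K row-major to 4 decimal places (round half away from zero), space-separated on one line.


1.0388 -0.0698

BᵀP = [1.8750 0.8750]
S = R + BᵀPB = [1] + [7.0625] = [8.0625]
BᵀPA = [8.3750 -0.5625]
K = S⁻¹·BᵀPA = [1.0388 -0.0698]
A−BK = [-0.1550 -0.7209; 1.5194 1.4651]
AᵀP(A−BK) = [1.5504 0.2093; 0.2093 0.2733]
P' = Q + AᵀP(A−BK) = [2.8004 -1.7907; -1.7907 4.2733]
tr(P') = 7.0736


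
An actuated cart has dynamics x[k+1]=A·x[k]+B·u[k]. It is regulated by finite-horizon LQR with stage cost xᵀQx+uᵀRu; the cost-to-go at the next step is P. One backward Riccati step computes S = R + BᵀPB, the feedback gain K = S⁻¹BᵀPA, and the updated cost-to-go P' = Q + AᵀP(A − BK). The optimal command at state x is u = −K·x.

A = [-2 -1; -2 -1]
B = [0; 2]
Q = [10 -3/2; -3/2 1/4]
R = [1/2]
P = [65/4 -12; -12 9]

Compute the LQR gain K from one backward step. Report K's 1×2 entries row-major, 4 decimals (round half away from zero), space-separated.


0.3288 0.1644

BᵀP = [-24.0000 18.0000]
S = R + BᵀPB = [1/2] + [36.0000] = [36.5000]
BᵀPA = [12.0000 6.0000]
K = S⁻¹·BᵀPA = [0.3288 0.1644]
A−BK = [-2.0000 -1.0000; -2.6575 -1.3288]
AᵀP(A−BK) = [1.0548 0.5274; 0.5274 0.2637]
P' = Q + AᵀP(A−BK) = [11.0548 -0.9726; -0.9726 0.5137]
tr(P') = 11.5685


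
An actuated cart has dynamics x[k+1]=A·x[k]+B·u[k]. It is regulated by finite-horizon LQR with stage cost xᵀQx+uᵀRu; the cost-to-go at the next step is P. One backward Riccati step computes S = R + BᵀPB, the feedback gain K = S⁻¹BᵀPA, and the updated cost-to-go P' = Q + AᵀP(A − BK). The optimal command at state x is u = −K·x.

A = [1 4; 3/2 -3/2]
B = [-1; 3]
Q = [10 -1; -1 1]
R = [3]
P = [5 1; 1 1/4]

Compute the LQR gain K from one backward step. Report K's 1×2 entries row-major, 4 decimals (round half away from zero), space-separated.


-0.5588 -1.7941

BᵀP = [-2.0000 -0.2500]
S = R + BᵀPB = [3] + [1.2500] = [4.2500]
BᵀPA = [-2.3750 -7.6250]
K = S⁻¹·BᵀPA = [-0.5588 -1.7941]
A−BK = [0.4412 2.2059; 3.1765 3.8824]
AᵀP(A−BK) = [7.2353 19.6765; 19.6765 54.8824]
P' = Q + AᵀP(A−BK) = [17.2353 18.6765; 18.6765 55.8824]
tr(P') = 73.1176


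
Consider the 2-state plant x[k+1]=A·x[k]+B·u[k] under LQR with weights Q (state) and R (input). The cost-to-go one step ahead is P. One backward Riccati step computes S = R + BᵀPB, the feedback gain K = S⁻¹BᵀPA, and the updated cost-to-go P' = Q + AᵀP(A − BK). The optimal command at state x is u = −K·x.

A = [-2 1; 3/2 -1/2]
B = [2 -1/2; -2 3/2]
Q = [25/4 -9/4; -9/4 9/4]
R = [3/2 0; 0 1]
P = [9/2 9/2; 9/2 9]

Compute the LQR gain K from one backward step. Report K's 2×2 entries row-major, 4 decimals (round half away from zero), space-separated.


-0.8545 0.4502 -0.2343 0.3170

BᵀP = [0.0000 -9.0000; 4.5000 11.2500]
S = R + BᵀPB = [3/2 0; 0 1] + [18.0000 -13.5000; -13.5000 14.6250] = [19.5000 -13.5000; -13.5000 15.6250]
BᵀPA = [-13.5000 4.5000; 7.8750 -1.1250]
K = S⁻¹·BᵀPA = [-0.8545 0.4502; -0.2343 0.3170]
A−BK = [-0.4081 0.2580; 0.1424 -0.0750]
AᵀP(A−BK) = [1.5592 -0.9183; -0.9183 0.5806]
P' = Q + AᵀP(A−BK) = [7.8092 -3.1683; -3.1683 2.8306]
tr(P') = 10.6397


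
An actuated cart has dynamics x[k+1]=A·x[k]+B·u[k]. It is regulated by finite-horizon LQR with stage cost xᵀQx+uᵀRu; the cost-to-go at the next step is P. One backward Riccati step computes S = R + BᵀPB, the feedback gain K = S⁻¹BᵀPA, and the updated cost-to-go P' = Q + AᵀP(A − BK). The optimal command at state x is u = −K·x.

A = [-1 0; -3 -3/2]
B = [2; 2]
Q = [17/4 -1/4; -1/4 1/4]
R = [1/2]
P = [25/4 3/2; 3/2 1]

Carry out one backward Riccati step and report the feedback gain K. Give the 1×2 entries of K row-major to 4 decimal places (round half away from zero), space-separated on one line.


BᵀP = [15.5000 5.0000]
S = R + BᵀPB = [1/2] + [41.0000] = [41.5000]
BᵀPA = [-30.5000 -7.5000]
K = S⁻¹·BᵀPA = [-0.7349 -0.1807]
A−BK = [0.4699 0.3614; -1.5301 -1.1386]
AᵀP(A−BK) = [1.8343 1.2380; 1.2380 0.8946]
P' = Q + AᵀP(A−BK) = [6.0843 0.9880; 0.9880 1.1446]
tr(P') = 7.2289

-0.7349 -0.1807


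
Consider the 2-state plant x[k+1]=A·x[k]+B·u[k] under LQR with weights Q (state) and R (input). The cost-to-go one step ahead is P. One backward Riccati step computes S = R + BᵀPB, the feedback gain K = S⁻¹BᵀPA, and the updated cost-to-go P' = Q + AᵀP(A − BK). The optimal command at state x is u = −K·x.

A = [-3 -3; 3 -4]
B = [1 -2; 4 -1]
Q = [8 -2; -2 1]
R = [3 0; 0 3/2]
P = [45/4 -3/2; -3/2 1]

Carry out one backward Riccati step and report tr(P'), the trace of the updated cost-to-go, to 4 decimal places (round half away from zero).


BᵀP = [5.2500 2.5000; -21.0000 2.0000]
S = R + BᵀPB = [3 0; 0 3/2] + [15.2500 -13.0000; -13.0000 40.0000] = [18.2500 -13.0000; -13.0000 41.5000]
BᵀPA = [-8.2500 -25.7500; 69.0000 55.0000]
K = S⁻¹·BᵀPA = [0.9426 -0.6010; 1.9579 1.1370]
A−BK = [-0.0268 -0.1249; 1.1874 -0.4589]
AᵀP(A−BK) = [9.9293 1.3365; 1.3365 3.2371]
P' = Q + AᵀP(A−BK) = [17.9293 -0.6635; -0.6635 4.2371]
tr(P') = 22.1663

22.1663


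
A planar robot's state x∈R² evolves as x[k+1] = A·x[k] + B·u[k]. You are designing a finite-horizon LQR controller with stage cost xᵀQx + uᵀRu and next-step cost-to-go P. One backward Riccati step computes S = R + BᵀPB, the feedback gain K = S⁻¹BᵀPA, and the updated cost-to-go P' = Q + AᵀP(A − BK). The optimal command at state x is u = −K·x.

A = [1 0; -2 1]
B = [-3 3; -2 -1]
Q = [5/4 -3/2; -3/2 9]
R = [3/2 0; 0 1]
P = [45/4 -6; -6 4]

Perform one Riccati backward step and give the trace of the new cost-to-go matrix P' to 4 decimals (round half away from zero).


BᵀP = [-21.7500 10.0000; 39.7500 -22.0000]
S = R + BᵀPB = [3/2 0; 0 1] + [45.2500 -75.2500; -75.2500 141.2500] = [46.7500 -75.2500; -75.2500 142.2500]
BᵀPA = [-41.7500 10.0000; 83.7500 -22.0000]
K = S⁻¹·BᵀPA = [0.3678 -0.2359; 0.7833 -0.2795]
A−BK = [-0.2466 0.1306; -0.4811 0.2487]
AᵀP(A−BK) = [1.0028 -0.4450; -0.4450 0.2111]
P' = Q + AᵀP(A−BK) = [2.2528 -1.9450; -1.9450 9.2111]
tr(P') = 11.4639

11.4639


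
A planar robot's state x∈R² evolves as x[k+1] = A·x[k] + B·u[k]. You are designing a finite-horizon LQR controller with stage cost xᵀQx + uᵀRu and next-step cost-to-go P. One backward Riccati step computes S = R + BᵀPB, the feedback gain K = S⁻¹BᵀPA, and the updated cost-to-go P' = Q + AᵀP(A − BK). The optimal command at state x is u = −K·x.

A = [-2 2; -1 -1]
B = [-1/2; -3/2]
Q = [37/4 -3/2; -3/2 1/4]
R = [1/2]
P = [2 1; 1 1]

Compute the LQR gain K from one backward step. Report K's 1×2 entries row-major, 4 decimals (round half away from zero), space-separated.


BᵀP = [-2.5000 -2.0000]
S = R + BᵀPB = [1/2] + [4.2500] = [4.7500]
BᵀPA = [7.0000 -3.0000]
K = S⁻¹·BᵀPA = [1.4737 -0.6316]
A−BK = [-1.2632 1.6842; 1.2105 -1.9474]
AᵀP(A−BK) = [2.6842 -2.5789; -2.5789 3.1053]
P' = Q + AᵀP(A−BK) = [11.9342 -4.0789; -4.0789 3.3553]
tr(P') = 15.2895

1.4737 -0.6316


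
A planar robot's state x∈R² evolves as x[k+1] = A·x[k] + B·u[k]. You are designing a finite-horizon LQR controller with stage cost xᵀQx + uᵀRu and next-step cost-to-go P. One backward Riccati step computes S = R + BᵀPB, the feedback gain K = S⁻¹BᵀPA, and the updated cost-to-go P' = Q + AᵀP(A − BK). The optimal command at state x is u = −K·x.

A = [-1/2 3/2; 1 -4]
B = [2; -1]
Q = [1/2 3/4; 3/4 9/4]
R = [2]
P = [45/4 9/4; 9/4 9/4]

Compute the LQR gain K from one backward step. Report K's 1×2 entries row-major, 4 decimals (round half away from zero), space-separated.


-0.1957 0.5311

BᵀP = [20.2500 2.2500]
S = R + BᵀPB = [2] + [38.2500] = [40.2500]
BᵀPA = [-7.8750 21.3750]
K = S⁻¹·BᵀPA = [-0.1957 0.5311]
A−BK = [-0.1087 0.4379; 0.8043 -3.4689]
AᵀP(A−BK) = [1.2717 -5.3804; -5.3804 22.9612]
P' = Q + AᵀP(A−BK) = [1.7717 -4.6304; -4.6304 25.2112]
tr(P') = 26.9829


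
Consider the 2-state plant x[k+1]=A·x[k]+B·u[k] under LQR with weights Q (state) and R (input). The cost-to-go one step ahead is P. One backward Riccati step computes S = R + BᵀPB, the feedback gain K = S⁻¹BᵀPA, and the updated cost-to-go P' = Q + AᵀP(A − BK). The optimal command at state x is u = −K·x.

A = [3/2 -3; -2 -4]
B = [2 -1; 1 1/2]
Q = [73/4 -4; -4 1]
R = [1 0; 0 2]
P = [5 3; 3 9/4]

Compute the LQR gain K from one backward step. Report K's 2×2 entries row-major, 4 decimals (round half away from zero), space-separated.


0.0046 -2.0564 -0.3199 -0.0548

BᵀP = [13.0000 8.2500; -3.5000 -1.8750]
S = R + BᵀPB = [1 0; 0 2] + [34.2500 -8.8750; -8.8750 2.5625] = [35.2500 -8.8750; -8.8750 4.5625]
BᵀPA = [3.0000 -72.0000; -1.5000 18.0000]
K = S⁻¹·BᵀPA = [0.0046 -2.0564; -0.3199 -0.0548]
A−BK = [1.1710 1.0579; -1.8446 -1.9162]
AᵀP(A−BK) = [1.7565 1.5868; 1.5868 5.9292]
P' = Q + AᵀP(A−BK) = [20.0065 -2.4132; -2.4132 6.9292]
tr(P') = 26.9356


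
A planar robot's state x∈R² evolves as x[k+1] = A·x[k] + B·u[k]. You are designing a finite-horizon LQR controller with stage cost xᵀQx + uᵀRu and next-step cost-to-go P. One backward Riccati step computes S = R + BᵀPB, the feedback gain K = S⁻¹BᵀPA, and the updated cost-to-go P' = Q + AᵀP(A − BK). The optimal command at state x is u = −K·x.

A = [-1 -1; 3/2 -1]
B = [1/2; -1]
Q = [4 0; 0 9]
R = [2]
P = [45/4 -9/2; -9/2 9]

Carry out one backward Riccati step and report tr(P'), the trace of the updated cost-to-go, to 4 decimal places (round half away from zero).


29.3720

BᵀP = [10.1250 -11.2500]
S = R + BᵀPB = [2] + [16.3125] = [18.3125]
BᵀPA = [-27.0000 1.1250]
K = S⁻¹·BᵀPA = [-1.4744 0.0614]
A−BK = [-0.2628 -1.0307; 0.0256 -0.9386]
AᵀP(A−BK) = [5.1911 1.6587; 1.6587 11.1809]
P' = Q + AᵀP(A−BK) = [9.1911 1.6587; 1.6587 20.1809]
tr(P') = 29.3720


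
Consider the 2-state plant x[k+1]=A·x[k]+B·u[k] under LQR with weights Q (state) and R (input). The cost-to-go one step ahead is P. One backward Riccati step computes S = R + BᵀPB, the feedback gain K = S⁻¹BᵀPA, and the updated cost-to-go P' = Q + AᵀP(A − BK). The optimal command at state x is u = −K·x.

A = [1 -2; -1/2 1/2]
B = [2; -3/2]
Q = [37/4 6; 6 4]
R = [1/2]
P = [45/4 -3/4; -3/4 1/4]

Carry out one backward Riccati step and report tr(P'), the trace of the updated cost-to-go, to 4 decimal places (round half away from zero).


BᵀP = [23.6250 -1.8750]
S = R + BᵀPB = [1/2] + [50.0625] = [50.5625]
BᵀPA = [24.5625 -48.1875]
K = S⁻¹·BᵀPA = [0.4858 -0.9530]
A−BK = [0.0284 -0.0939; 0.2287 -0.9295]
AᵀP(A−BK) = [0.1304 -0.2787; -0.2787 0.6384]
P' = Q + AᵀP(A−BK) = [9.3804 5.7213; 5.7213 4.6384]
tr(P') = 14.0189

14.0189


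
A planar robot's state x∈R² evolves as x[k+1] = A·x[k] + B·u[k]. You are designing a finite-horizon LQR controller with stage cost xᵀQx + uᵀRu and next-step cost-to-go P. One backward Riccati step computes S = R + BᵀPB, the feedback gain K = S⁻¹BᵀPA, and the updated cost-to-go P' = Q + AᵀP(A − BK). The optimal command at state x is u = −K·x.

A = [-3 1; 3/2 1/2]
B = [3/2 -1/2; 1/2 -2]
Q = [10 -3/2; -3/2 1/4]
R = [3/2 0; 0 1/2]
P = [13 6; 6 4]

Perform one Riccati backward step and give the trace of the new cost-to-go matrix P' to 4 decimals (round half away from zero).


17.4160

BᵀP = [22.5000 11.0000; -18.5000 -11.0000]
S = R + BᵀPB = [3/2 0; 0 1/2] + [39.2500 -33.2500; -33.2500 31.2500] = [40.7500 -33.2500; -33.2500 31.7500]
BᵀPA = [-51.0000 28.0000; 39.0000 -24.0000]
K = S⁻¹·BᵀPA = [-1.7131 0.4834; -0.5657 -0.2497]
A−BK = [-0.7131 0.1501; 1.2251 -0.2410]
AᵀP(A−BK) = [6.6932 -1.6096; -1.6096 0.4728]
P' = Q + AᵀP(A−BK) = [16.6932 -3.1096; -3.1096 0.7228]
tr(P') = 17.4160


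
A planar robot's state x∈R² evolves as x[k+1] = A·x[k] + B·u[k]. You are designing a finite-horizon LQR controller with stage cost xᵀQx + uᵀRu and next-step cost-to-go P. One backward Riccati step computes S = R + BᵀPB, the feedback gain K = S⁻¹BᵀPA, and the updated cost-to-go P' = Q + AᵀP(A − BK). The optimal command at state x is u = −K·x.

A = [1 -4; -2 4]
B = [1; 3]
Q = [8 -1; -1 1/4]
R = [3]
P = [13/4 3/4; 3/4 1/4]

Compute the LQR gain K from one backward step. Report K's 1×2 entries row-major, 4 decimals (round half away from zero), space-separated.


0.1923 -1.2308

BᵀP = [5.5000 1.5000]
S = R + BᵀPB = [3] + [10.0000] = [13.0000]
BᵀPA = [2.5000 -16.0000]
K = S⁻¹·BᵀPA = [0.1923 -1.2308]
A−BK = [0.8077 -2.7692; -2.5769 7.6923]
AᵀP(A−BK) = [0.7692 -2.9231; -2.9231 12.3077]
P' = Q + AᵀP(A−BK) = [8.7692 -3.9231; -3.9231 12.5577]
tr(P') = 21.3269


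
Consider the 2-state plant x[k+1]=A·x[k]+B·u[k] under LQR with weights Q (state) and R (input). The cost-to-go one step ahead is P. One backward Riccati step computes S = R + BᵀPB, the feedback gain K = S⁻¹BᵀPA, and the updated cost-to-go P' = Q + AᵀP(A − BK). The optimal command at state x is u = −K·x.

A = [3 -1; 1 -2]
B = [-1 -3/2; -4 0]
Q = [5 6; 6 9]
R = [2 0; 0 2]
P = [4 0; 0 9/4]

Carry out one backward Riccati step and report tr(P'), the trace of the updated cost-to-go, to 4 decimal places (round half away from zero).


BᵀP = [-4.0000 -9.0000; -6.0000 0.0000]
S = R + BᵀPB = [2 0; 0 2] + [40.0000 6.0000; 6.0000 9.0000] = [42.0000 6.0000; 6.0000 11.0000]
BᵀPA = [-21.0000 22.0000; -18.0000 6.0000]
K = S⁻¹·BᵀPA = [-0.2887 0.4836; -1.4789 0.2817]
A−BK = [0.4930 -0.0939; -0.1549 -0.0657]
AᵀP(A−BK) = [5.5669 -1.2746; -1.2746 0.6714]
P' = Q + AᵀP(A−BK) = [10.5669 4.7254; 4.7254 9.6714]
tr(P') = 20.2383

20.2383


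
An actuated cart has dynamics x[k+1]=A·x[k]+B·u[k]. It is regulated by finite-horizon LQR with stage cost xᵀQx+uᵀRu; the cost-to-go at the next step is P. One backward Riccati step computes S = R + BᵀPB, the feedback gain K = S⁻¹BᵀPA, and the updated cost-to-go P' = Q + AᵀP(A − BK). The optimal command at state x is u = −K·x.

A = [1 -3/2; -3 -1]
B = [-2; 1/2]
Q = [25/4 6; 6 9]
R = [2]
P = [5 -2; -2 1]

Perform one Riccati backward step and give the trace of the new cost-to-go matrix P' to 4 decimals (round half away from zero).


19.1476

BᵀP = [-11.0000 4.5000]
S = R + BᵀPB = [2] + [24.2500] = [26.2500]
BᵀPA = [-24.5000 12.0000]
K = S⁻¹·BᵀPA = [-0.9333 0.4571]
A−BK = [-0.8667 -0.5857; -2.5333 -1.2286]
AᵀP(A−BK) = [3.1333 -0.3000; -0.3000 0.7643]
P' = Q + AᵀP(A−BK) = [9.3833 5.7000; 5.7000 9.7643]
tr(P') = 19.1476
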